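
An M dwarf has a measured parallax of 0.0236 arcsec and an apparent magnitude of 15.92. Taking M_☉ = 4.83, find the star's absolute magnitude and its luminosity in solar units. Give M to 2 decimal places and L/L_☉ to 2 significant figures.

M ≈ 12.78; L/L_☉ ≈ 6.6×10^-4

d = 1/p = 1/0.0236″ = 42.37 pc
M = m − 5 log₁₀ d + 5 = 15.92 − 5·1.6271 + 5 = 12.785
M − M_☉ = 12.785 − 4.83 = 7.955
L/L_☉ = 10^(−0.4 × 7.955) = 6.579×10^-4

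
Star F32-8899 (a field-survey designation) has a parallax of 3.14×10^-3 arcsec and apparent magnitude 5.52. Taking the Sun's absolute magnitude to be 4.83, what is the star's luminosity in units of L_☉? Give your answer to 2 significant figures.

L/L_☉ ≈ 540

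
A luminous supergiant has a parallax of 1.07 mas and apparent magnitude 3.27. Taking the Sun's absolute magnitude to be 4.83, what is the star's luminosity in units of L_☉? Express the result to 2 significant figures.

L/L_☉ ≈ 37000

d = 1/p = 1000/1.07 mas = 934.6 pc
M = m − 5 log₁₀ d + 5 = 3.27 − 5·2.9706 + 5 = -6.583
M − M_☉ = -6.583 − 4.83 = -11.413
L/L_☉ = 10^(−0.4 × -11.413) = 36750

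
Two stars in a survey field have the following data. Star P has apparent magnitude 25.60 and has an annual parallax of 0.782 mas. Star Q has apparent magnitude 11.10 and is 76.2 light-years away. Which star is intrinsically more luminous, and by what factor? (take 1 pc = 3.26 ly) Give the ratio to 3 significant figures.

Star P: p = 0.782 mas = 7.82×10^-4″ → d = 1/p = 1279 pc
Star P: M = m − 5 log₁₀ d + 5 = 25.60 − 5·3.1068 + 5 = 15.066
Star Q: d = 76.2 ly / 3.26 = 23.37 pc
Star Q: M = m − 5 log₁₀ d + 5 = 11.10 − 5·1.3687 + 5 = 9.256
ΔM = M_P − M_Q = 15.066 − (9.256) = 5.810; smaller M is more luminous → Star Q.
L ratio = 10^(0.4 |ΔM|) = 10^2.324 = 210.8

Star Q is more luminous, by a factor of 211.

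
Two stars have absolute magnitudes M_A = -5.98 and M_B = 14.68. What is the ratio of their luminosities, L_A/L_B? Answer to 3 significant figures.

ΔM = M_A − M_B = -20.66
L_A/L_B = 10^(−0.4 ΔM) = 10^8.264 = 1.837×10^8

L_A/L_B ≈ 1.84×10^8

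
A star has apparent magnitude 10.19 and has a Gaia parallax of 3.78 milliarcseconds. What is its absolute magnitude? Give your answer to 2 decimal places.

p = 3.78 mas = 3.78×10^-3″ → d = 1/p = 264.6 pc
5 log₁₀(d/10 pc) = 5 log₁₀(264.6) − 5 = 7.113
M = m − 5 log₁₀(d/10) = 10.19 − 7.113 = 3.077

M ≈ 3.08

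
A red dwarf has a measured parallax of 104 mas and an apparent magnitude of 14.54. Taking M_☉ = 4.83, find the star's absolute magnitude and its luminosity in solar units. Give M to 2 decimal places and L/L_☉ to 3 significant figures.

d = 1/p = 1000/104 mas = 9.615 pc
M = m − 5 log₁₀ d + 5 = 14.54 − 5·0.9830 + 5 = 14.625
M − M_☉ = 14.625 − 4.83 = 9.795
L/L_☉ = 10^(−0.4 × 9.795) = 1.208×10^-4

M ≈ 14.63; L/L_☉ ≈ 1.21×10^-4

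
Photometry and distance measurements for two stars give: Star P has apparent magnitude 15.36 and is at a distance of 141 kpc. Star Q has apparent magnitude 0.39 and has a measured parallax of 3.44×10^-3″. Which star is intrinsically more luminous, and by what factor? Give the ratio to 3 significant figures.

Star P: d = 141 kpc = 141000 pc
Star P: M = m − 5 log₁₀ d + 5 = 15.36 − 5·5.1492 + 5 = -5.386
Star Q: d = 1/p = 1/3.44×10^-3″ = 290.7 pc
Star Q: M = m − 5 log₁₀ d + 5 = 0.39 − 5·2.4634 + 5 = -6.927
ΔM = M_P − M_Q = -5.386 − (-6.927) = 1.541; smaller M is more luminous → Star Q.
L ratio = 10^(0.4 |ΔM|) = 10^0.616 = 4.135

Star Q is more luminous, by a factor of 4.13.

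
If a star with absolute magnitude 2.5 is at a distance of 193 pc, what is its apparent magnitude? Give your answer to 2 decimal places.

m ≈ 8.93

m = M + 5 log₁₀ d − 5 = 2.5 + 5·2.2856 − 5 = 8.928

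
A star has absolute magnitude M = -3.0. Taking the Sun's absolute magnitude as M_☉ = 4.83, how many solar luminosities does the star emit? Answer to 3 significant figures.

M − M_☉ = -3.0 − 4.83 = -7.830
L/L_☉ = 10^(−0.4 (M − M_☉)) = 10^3.132 = 1355

L/L_☉ ≈ 1360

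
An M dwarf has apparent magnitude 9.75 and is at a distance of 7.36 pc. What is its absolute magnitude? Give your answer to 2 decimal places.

M ≈ 10.42

5 log₁₀(d/10 pc) = 5 log₁₀(7.360) − 5 = -0.666
M = m − 5 log₁₀(d/10) = 9.75 + 0.666 = 10.416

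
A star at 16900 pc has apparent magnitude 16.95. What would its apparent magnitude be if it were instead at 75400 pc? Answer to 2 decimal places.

Flux ∝ 1/d², so Δm = 5 log₁₀(d₂/d₁) = 5 log₁₀(75400/16900) = 3.247
m₂ = m₁ + Δm = 16.95 + (3.247) = 20.197

m ≈ 20.20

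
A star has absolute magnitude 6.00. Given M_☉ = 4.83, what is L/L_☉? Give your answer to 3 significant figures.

L/L_☉ ≈ 0.340

M − M_☉ = 6.00 − 4.83 = 1.170
L/L_☉ = 10^(−0.4 (M − M_☉)) = 10^-0.468 = 0.3404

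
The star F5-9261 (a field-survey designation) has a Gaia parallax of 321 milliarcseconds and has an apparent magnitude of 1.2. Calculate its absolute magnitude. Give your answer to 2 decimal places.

p = 321 mas = 0.321″ → d = 1/p = 3.115 pc
5 log₁₀(d/10 pc) = 5 log₁₀(3.115) − 5 = -2.533
M = m − 5 log₁₀(d/10) = 1.2 + 2.533 = 3.733

M ≈ 3.73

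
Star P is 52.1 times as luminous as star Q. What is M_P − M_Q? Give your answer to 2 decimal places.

M_P − M_Q ≈ -4.29

Pogson: ΔM = −2.5 log₁₀(ratio) = −2.5 log₁₀(52.1) = −2.5 × 1.7168 = -4.292
Star P is brighter, so it has the smaller magnitude: the difference is negative.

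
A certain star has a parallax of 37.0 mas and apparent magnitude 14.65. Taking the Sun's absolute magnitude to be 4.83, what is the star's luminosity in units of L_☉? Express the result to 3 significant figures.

d = 1/p = 1000/37.0 mas = 27.03 pc
M = m − 5 log₁₀ d + 5 = 14.65 − 5·1.4318 + 5 = 12.491
M − M_☉ = 12.491 − 4.83 = 7.661
L/L_☉ = 10^(−0.4 × 7.661) = 8.622×10^-4

L/L_☉ ≈ 8.62×10^-4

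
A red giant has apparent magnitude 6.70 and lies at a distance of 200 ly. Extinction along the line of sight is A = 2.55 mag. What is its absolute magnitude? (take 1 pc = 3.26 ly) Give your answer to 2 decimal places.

M ≈ 0.21

d = 200 ly / 3.26 = 61.35 pc
5 log₁₀(d/10 pc) = 5 log₁₀(61.35) − 5 = 3.939
M = m − 5 log₁₀(d/10) − A = 6.70 − 3.939 − 2.55 = 0.211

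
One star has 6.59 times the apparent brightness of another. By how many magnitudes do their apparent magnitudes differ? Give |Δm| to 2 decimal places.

|Δm| ≈ 2.05

Pogson: Δm = −2.5 log₁₀(ratio) = −2.5 log₁₀(6.59) = −2.5 × 0.8189 = -2.047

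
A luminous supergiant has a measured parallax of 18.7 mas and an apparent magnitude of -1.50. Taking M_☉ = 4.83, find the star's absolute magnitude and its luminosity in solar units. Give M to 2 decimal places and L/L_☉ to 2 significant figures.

M ≈ -5.14; L/L_☉ ≈ 9700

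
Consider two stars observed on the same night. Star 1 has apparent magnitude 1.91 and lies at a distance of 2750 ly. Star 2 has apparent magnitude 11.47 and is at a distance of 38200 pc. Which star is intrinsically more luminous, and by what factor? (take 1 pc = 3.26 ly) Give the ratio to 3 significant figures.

Star 1: d = 2750 ly / 3.26 = 843.6 pc
Star 1: M = m − 5 log₁₀ d + 5 = 1.91 − 5·2.9261 + 5 = -7.721
Star 2: M = m − 5 log₁₀ d + 5 = 11.47 − 5·4.5821 + 5 = -6.440
ΔM = M_1 − M_2 = -7.721 − (-6.440) = -1.280; smaller M is more luminous → Star 1.
L ratio = 10^(0.4 |ΔM|) = 10^0.512 = 3.252

Star 1 is more luminous, by a factor of 3.25.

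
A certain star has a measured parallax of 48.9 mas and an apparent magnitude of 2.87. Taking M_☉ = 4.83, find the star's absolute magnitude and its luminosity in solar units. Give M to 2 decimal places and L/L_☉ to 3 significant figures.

M ≈ 1.32; L/L_☉ ≈ 25.4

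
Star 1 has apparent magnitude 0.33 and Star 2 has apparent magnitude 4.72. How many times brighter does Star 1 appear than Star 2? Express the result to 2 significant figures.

57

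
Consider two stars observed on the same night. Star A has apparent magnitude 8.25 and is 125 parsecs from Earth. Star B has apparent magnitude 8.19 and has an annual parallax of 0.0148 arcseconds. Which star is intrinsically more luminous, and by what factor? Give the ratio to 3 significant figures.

Star A: M = m − 5 log₁₀ d + 5 = 8.25 − 5·2.0969 + 5 = 2.765
Star B: d = 1/p = 1/0.0148″ = 67.57 pc
Star B: M = m − 5 log₁₀ d + 5 = 8.19 − 5·1.8297 + 5 = 4.041
ΔM = M_A − M_B = 2.765 − (4.041) = -1.276; smaller M is more luminous → Star A.
L ratio = 10^(0.4 |ΔM|) = 10^0.510 = 3.238

Star A is more luminous, by a factor of 3.24.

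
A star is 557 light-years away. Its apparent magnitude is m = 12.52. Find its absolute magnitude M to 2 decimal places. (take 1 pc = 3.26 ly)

M ≈ 6.36

d = 557 ly / 3.26 = 170.9 pc
5 log₁₀(d/10 pc) = 5 log₁₀(170.9) − 5 = 6.163
M = m − 5 log₁₀(d/10) = 12.52 − 6.163 = 6.357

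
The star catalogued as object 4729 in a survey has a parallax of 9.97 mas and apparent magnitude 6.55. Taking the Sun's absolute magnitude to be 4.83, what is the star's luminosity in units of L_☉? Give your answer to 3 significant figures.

L/L_☉ ≈ 20.6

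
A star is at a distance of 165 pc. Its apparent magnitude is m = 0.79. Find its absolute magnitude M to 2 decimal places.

M ≈ -5.30

5 log₁₀(d/10 pc) = 5 log₁₀(165.0) − 5 = 6.087
M = m − 5 log₁₀(d/10) = 0.79 − 6.087 = -5.297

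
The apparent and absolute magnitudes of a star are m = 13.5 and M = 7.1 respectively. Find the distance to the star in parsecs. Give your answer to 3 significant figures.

d ≈ 191 pc

Distance modulus: m − M = 13.5 − (7.1) = 6.400
m − M = 5 log₁₀ d − 5
log₁₀ d = (m − M)/5 + 1 = 2.2800
d = 10^2.2800 = 190.5 pc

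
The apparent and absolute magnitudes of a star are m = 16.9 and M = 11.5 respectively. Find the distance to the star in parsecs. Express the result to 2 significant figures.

μ = m − M = 5.400
m − M = 5 log₁₀ d − 5
log₁₀ d = (m − M)/5 + 1 = 2.0800
d = 10^2.0800 = 120.2 pc

d ≈ 120 pc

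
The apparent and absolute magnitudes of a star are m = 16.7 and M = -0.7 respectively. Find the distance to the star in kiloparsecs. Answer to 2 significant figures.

d ≈ 30 kpc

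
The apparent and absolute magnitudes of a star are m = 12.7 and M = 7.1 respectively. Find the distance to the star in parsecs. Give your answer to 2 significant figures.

d ≈ 130 pc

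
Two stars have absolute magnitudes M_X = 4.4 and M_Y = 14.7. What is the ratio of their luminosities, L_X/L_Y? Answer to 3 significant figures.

ΔM = M_X − M_Y = -10.3
L_X/L_Y = 10^(−0.4 ΔM) = 10^4.120 = 13180

L_X/L_Y ≈ 13200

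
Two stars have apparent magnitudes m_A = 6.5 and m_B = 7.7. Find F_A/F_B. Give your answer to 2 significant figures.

F_A/F_B ≈ 3.0

Δm = 6.5 − (7.7) = -1.2
Flux ratio = 10^(−0.4 Δm) = 10^(−0.4 × -1.2) = 10^0.480 = 3.020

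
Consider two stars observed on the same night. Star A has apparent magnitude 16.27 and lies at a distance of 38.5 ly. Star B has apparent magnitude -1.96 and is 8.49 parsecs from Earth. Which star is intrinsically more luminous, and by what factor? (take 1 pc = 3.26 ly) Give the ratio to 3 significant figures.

Star A: d = 38.5 ly / 3.26 = 11.81 pc
Star A: M = m − 5 log₁₀ d + 5 = 16.27 − 5·1.0722 + 5 = 15.909
Star B: M = m − 5 log₁₀ d + 5 = -1.96 − 5·0.9289 + 5 = -1.605
ΔM = M_A − M_B = 15.909 − (-1.605) = 17.513; smaller M is more luminous → Star B.
L ratio = 10^(0.4 |ΔM|) = 10^7.005 = 1.012×10^7

Star B is more luminous, by a factor of 1.01×10^7.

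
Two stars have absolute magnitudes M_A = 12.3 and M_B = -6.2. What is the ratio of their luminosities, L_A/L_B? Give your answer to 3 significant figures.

ΔM = M_A − M_B = 18.5
L_A/L_B = 10^(−0.4 ΔM) = 10^-7.400 = 3.981×10^-8

L_A/L_B ≈ 3.98×10^-8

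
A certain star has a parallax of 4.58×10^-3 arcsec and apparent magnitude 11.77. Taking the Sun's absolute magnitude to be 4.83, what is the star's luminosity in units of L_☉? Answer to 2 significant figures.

L/L_☉ ≈ 0.80

d = 1/p = 1/4.58×10^-3″ = 218.3 pc
M = m − 5 log₁₀ d + 5 = 11.77 − 5·2.3391 + 5 = 5.074
M − M_☉ = 5.074 − 4.83 = 0.244
L/L_☉ = 10^(−0.4 × 0.244) = 0.7985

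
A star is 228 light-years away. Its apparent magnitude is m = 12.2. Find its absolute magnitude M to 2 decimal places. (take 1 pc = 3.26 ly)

d = 228 ly / 3.26 = 69.94 pc
5 log₁₀(d/10 pc) = 5 log₁₀(69.94) − 5 = 4.224
M = m − 5 log₁₀(d/10) = 12.2 − 4.224 = 7.976

M ≈ 7.98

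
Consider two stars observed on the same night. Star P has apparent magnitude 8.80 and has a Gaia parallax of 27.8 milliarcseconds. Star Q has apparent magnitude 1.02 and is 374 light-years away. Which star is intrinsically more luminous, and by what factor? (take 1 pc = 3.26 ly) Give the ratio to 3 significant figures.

Star P: p = 27.8 mas = 0.0278″ → d = 1/p = 35.97 pc
Star P: M = m − 5 log₁₀ d + 5 = 8.80 − 5·1.5560 + 5 = 6.020
Star Q: d = 374 ly / 3.26 = 114.7 pc
Star Q: M = m − 5 log₁₀ d + 5 = 1.02 − 5·2.0597 + 5 = -4.278
ΔM = M_P − M_Q = 6.020 − (-4.278) = 10.298; smaller M is more luminous → Star Q.
L ratio = 10^(0.4 |ΔM|) = 10^4.119 = 13160

Star Q is more luminous, by a factor of 13200.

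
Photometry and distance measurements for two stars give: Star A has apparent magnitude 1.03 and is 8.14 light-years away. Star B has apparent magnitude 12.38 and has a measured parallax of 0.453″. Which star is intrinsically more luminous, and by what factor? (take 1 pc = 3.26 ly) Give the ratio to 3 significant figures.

Star A is more luminous, by a factor of 44400.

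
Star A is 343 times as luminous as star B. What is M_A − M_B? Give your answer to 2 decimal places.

M_A − M_B ≈ -6.34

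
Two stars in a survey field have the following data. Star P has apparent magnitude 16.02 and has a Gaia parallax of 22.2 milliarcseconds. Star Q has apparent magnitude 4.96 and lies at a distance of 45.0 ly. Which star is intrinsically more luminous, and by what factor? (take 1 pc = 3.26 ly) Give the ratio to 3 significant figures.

Star Q is more luminous, by a factor of 2490.

Star P: p = 22.2 mas = 0.0222″ → d = 1/p = 45.05 pc
Star P: M = m − 5 log₁₀ d + 5 = 16.02 − 5·1.6536 + 5 = 12.752
Star Q: d = 45.0 ly / 3.26 = 13.80 pc
Star Q: M = m − 5 log₁₀ d + 5 = 4.96 − 5·1.1400 + 5 = 4.260
ΔM = M_P − M_Q = 12.752 − (4.260) = 8.492; smaller M is more luminous → Star Q.
L ratio = 10^(0.4 |ΔM|) = 10^3.397 = 2493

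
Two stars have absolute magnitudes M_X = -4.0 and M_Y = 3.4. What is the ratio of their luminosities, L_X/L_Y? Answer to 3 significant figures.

ΔM = M_X − M_Y = -7.4
L_X/L_Y = 10^(−0.4 ΔM) = 10^2.960 = 912.0

L_X/L_Y ≈ 912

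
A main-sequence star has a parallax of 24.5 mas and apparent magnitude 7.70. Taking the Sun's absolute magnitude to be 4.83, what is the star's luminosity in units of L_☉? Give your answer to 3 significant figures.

d = 1/p = 1000/24.5 mas = 40.82 pc
M = m − 5 log₁₀ d + 5 = 7.70 − 5·1.6108 + 5 = 4.646
M − M_☉ = 4.646 − 4.83 = -0.184
L/L_☉ = 10^(−0.4 × -0.184) = 1.185

L/L_☉ ≈ 1.18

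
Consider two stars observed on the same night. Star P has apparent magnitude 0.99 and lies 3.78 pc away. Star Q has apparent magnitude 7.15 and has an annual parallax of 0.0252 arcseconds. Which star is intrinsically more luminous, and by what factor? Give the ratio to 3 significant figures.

Star P is more luminous, by a factor of 2.64.

Star P: M = m − 5 log₁₀ d + 5 = 0.99 − 5·0.5775 + 5 = 3.103
Star Q: d = 1/p = 1/0.0252″ = 39.68 pc
Star Q: M = m − 5 log₁₀ d + 5 = 7.15 − 5·1.5986 + 5 = 4.157
ΔM = M_P − M_Q = 3.103 − (4.157) = -1.054; smaller M is more luminous → Star P.
L ratio = 10^(0.4 |ΔM|) = 10^0.422 = 2.641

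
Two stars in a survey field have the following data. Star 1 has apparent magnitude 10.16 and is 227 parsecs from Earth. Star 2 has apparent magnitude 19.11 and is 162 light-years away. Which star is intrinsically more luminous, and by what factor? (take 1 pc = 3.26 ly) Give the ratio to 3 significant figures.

Star 1: M = m − 5 log₁₀ d + 5 = 10.16 − 5·2.3560 + 5 = 3.380
Star 2: d = 162 ly / 3.26 = 49.69 pc
Star 2: M = m − 5 log₁₀ d + 5 = 19.11 − 5·1.6963 + 5 = 15.629
ΔM = M_1 − M_2 = 3.380 − (15.629) = -12.249; smaller M is more luminous → Star 1.
L ratio = 10^(0.4 |ΔM|) = 10^4.899 = 79330

Star 1 is more luminous, by a factor of 79300.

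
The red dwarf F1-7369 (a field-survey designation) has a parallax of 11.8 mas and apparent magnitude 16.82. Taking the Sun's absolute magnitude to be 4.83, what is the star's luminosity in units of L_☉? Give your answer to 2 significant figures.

d = 1/p = 1000/11.8 mas = 84.75 pc
M = m − 5 log₁₀ d + 5 = 16.82 − 5·1.9281 + 5 = 12.179
M − M_☉ = 12.179 − 4.83 = 7.349
L/L_☉ = 10^(−0.4 × 7.349) = 1.149×10^-3

L/L_☉ ≈ 1.1×10^-3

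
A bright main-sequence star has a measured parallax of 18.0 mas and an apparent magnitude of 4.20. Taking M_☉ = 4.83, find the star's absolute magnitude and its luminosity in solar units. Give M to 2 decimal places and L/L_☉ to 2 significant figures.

M ≈ 0.48; L/L_☉ ≈ 55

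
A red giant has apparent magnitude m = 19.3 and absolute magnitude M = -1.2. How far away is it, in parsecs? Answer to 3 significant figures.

d ≈ 126000 pc

Distance modulus: m − M = 19.3 − (-1.2) = 20.500
m − M = 5 log₁₀ d − 5
log₁₀ d = (m − M)/5 + 1 = 5.1000
d = 10^5.1000 = 125900 pc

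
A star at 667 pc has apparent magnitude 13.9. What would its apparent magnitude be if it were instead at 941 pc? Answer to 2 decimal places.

Flux ∝ 1/d², so Δm = 5 log₁₀(d₂/d₁) = 5 log₁₀(941/667) = 0.747
m₂ = m₁ + Δm = 13.9 + (0.747) = 14.647

m ≈ 14.65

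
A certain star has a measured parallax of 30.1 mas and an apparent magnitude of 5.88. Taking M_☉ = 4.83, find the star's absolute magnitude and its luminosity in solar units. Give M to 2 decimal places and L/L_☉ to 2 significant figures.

d = 1/p = 1000/30.1 mas = 33.22 pc
M = m − 5 log₁₀ d + 5 = 5.88 − 5·1.5214 + 5 = 3.273
M − M_☉ = 3.273 − 4.83 = -1.557
L/L_☉ = 10^(−0.4 × -1.557) = 4.196

M ≈ 3.27; L/L_☉ ≈ 4.2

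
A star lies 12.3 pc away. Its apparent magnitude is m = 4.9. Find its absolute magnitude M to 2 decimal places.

M ≈ 4.45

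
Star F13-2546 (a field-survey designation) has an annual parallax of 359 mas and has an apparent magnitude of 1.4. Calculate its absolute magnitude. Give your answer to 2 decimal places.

p = 359 mas = 0.359″ → d = 1/p = 2.786 pc
5 log₁₀(d/10 pc) = 5 log₁₀(2.786) − 5 = -2.775
M = m − 5 log₁₀(d/10) = 1.4 + 2.775 = 4.175

M ≈ 4.18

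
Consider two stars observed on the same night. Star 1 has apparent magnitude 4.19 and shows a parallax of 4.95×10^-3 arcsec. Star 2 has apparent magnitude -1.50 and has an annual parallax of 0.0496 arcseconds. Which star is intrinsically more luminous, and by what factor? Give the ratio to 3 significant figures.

Star 1: d = 1/p = 1/4.95×10^-3″ = 202.0 pc
Star 1: M = m − 5 log₁₀ d + 5 = 4.19 − 5·2.3054 + 5 = -2.337
Star 2: d = 1/p = 1/0.0496″ = 20.16 pc
Star 2: M = m − 5 log₁₀ d + 5 = -1.50 − 5·1.3045 + 5 = -3.023
ΔM = M_1 − M_2 = -2.337 − (-3.023) = 0.686; smaller M is more luminous → Star 2.
L ratio = 10^(0.4 |ΔM|) = 10^0.274 = 1.880

Star 2 is more luminous, by a factor of 1.88.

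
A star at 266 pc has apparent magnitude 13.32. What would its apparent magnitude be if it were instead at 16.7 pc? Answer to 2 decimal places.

m ≈ 7.31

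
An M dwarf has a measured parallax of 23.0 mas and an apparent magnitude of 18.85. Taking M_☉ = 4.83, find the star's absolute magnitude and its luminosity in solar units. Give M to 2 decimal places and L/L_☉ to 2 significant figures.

M ≈ 15.66; L/L_☉ ≈ 4.7×10^-5

d = 1/p = 1000/23.0 mas = 43.48 pc
M = m − 5 log₁₀ d + 5 = 18.85 − 5·1.6383 + 5 = 15.659
M − M_☉ = 15.659 − 4.83 = 10.829
L/L_☉ = 10^(−0.4 × 10.829) = 4.662×10^-5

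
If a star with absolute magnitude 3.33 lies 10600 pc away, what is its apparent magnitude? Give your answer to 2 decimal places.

m ≈ 18.46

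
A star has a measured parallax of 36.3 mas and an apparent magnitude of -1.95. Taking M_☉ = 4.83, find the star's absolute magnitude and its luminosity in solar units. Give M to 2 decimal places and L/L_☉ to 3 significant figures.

d = 1/p = 1000/36.3 mas = 27.55 pc
M = m − 5 log₁₀ d + 5 = -1.95 − 5·1.4401 + 5 = -4.150
M − M_☉ = -4.150 − 4.83 = -8.980
L/L_☉ = 10^(−0.4 × -8.980) = 3910

M ≈ -4.15; L/L_☉ ≈ 3910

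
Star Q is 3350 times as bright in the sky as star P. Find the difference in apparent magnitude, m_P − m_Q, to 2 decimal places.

m_P − m_Q ≈ 8.81

Pogson: Δm = −2.5 log₁₀(ratio) = −2.5 log₁₀(3350) = −2.5 × 3.5250 = -8.813
Star Q is brighter so has the smaller magnitude: m_P − m_Q is positive.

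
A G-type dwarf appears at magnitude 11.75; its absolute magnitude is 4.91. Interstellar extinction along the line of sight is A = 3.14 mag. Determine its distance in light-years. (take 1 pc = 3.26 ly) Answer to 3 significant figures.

m − M = 5 log₁₀(d/10 pc) + A  ⇒  11.75 − (4.91) − 3.14 = 5 log₁₀(d/10)
3.700 = 5 log₁₀(d/10)
log₁₀ d = (m − M − A)/5 + 1 = 1.7400
d = 10^1.7400 = 54.95 pc
= 179.2 ly

d ≈ 179 ly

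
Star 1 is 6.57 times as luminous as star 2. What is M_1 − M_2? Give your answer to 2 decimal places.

Pogson: ΔM = −2.5 log₁₀(ratio) = −2.5 log₁₀(6.57) = −2.5 × 0.8176 = -2.044
Star 1 is brighter, so it has the smaller magnitude: the difference is negative.

M_1 − M_2 ≈ -2.04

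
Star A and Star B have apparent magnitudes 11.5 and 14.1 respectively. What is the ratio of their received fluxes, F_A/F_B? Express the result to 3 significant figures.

Δm = 11.5 − (14.1) = -2.6
Flux ratio = 10^(−0.4 Δm) = 10^(−0.4 × -2.6) = 10^1.040 = 10.96

F_A/F_B ≈ 11.0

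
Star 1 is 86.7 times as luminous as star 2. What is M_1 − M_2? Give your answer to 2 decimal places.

Pogson: ΔM = −2.5 log₁₀(ratio) = −2.5 log₁₀(86.7) = −2.5 × 1.9380 = -4.845
Star 1 is brighter, so it has the smaller magnitude: the difference is negative.

M_1 − M_2 ≈ -4.85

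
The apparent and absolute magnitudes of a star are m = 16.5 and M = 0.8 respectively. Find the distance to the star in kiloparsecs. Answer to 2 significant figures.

d ≈ 14 kpc

Distance modulus: m − M = 16.5 − (0.8) = 15.700
m − M = 5 log₁₀ d − 5
log₁₀ d = (m − M)/5 + 1 = 4.1400
d = 10^4.1400 = 13800 pc
= 13.80 kpc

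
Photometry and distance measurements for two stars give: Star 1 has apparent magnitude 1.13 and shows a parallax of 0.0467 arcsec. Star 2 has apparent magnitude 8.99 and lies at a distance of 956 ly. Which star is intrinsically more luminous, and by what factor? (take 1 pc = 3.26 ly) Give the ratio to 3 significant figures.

Star 1 is more luminous, by a factor of 7.43.

Star 1: d = 1/p = 1/0.0467″ = 21.41 pc
Star 1: M = m − 5 log₁₀ d + 5 = 1.13 − 5·1.3307 + 5 = -0.523
Star 2: d = 956 ly / 3.26 = 293.3 pc
Star 2: M = m − 5 log₁₀ d + 5 = 8.99 − 5·2.4672 + 5 = 1.654
ΔM = M_1 − M_2 = -0.523 − (1.654) = -2.177; smaller M is more luminous → Star 1.
L ratio = 10^(0.4 |ΔM|) = 10^0.871 = 7.428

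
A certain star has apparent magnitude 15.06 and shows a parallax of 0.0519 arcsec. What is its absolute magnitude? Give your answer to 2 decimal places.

d = 1/p = 1/0.0519″ = 19.27 pc
5 log₁₀(d/10 pc) = 5 log₁₀(19.27) − 5 = 1.424
M = m − 5 log₁₀(d/10) = 15.06 − 1.424 = 13.636

M ≈ 13.64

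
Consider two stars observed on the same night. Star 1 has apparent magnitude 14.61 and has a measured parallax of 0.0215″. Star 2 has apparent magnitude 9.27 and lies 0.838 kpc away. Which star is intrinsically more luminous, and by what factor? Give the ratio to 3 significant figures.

Star 2 is more luminous, by a factor of 44400.

Star 1: d = 1/p = 1/0.0215″ = 46.51 pc
Star 1: M = m − 5 log₁₀ d + 5 = 14.61 − 5·1.6676 + 5 = 11.272
Star 2: d = 0.838 kpc = 838.0 pc
Star 2: M = m − 5 log₁₀ d + 5 = 9.27 − 5·2.9232 + 5 = -0.346
ΔM = M_1 − M_2 = 11.272 − (-0.346) = 11.618; smaller M is more luminous → Star 2.
L ratio = 10^(0.4 |ΔM|) = 10^4.647 = 44400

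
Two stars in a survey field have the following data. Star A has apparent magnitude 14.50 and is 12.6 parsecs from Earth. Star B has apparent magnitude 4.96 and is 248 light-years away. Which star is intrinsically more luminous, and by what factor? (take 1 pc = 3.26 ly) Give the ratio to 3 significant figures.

Star B is more luminous, by a factor of 239000.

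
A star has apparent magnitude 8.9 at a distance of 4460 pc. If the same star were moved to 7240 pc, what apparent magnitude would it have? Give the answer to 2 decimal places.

m ≈ 9.95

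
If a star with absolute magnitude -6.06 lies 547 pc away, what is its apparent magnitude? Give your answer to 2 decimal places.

m ≈ 2.63

m = M + 5 log₁₀ d − 5 = -6.06 + 5·2.7380 − 5 = 2.630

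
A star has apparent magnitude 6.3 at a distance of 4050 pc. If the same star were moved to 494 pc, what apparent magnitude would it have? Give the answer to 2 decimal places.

m ≈ 1.73

Flux ∝ 1/d², so Δm = 5 log₁₀(d₂/d₁) = 5 log₁₀(494/4050) = -4.569
m₂ = m₁ + Δm = 6.3 + (-4.569) = 1.731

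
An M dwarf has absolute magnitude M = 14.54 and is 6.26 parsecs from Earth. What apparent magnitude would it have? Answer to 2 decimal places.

m = M + 5 log₁₀ d − 5 = 14.54 + 5·0.7966 − 5 = 13.523

m ≈ 13.52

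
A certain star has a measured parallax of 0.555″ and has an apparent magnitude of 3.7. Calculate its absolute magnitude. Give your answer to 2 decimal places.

d = 1/p = 1/0.555″ = 1.802 pc
5 log₁₀(d/10 pc) = 5 log₁₀(1.802) − 5 = -3.721
M = m − 5 log₁₀(d/10) = 3.7 + 3.721 = 7.421

M ≈ 7.42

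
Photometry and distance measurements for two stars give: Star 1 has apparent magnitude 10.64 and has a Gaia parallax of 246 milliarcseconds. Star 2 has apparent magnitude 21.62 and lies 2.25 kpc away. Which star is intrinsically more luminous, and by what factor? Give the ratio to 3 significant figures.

Star 1: p = 246 mas = 0.246″ → d = 1/p = 4.065 pc
Star 1: M = m − 5 log₁₀ d + 5 = 10.64 − 5·0.6091 + 5 = 12.595
Star 2: d = 2.25 kpc = 2250 pc
Star 2: M = m − 5 log₁₀ d + 5 = 21.62 − 5·3.3522 + 5 = 9.859
ΔM = M_1 − M_2 = 12.595 − (9.859) = 2.736; smaller M is more luminous → Star 2.
L ratio = 10^(0.4 |ΔM|) = 10^1.094 = 12.42

Star 2 is more luminous, by a factor of 12.4.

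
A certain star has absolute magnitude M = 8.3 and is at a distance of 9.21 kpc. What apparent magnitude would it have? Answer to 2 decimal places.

m ≈ 23.12

d = 9.21 kpc = 9210 pc
m = M + 5 log₁₀ d − 5 = 8.3 + 5·3.9643 − 5 = 23.121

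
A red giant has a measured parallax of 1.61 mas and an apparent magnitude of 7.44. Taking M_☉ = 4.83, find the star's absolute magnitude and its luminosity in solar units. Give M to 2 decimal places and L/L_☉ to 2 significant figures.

d = 1/p = 1000/1.61 mas = 621.1 pc
M = m − 5 log₁₀ d + 5 = 7.44 − 5·2.7932 + 5 = -1.526
M − M_☉ = -1.526 − 4.83 = -6.356
L/L_☉ = 10^(−0.4 × -6.356) = 348.6

M ≈ -1.53; L/L_☉ ≈ 350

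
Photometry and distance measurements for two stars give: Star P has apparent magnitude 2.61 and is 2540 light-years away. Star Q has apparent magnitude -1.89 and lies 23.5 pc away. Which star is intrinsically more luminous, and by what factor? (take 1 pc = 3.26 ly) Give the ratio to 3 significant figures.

Star P is more luminous, by a factor of 17.4.

Star P: d = 2540 ly / 3.26 = 779.1 pc
Star P: M = m − 5 log₁₀ d + 5 = 2.61 − 5·2.8916 + 5 = -6.848
Star Q: M = m − 5 log₁₀ d + 5 = -1.89 − 5·1.3711 + 5 = -3.745
ΔM = M_P − M_Q = -6.848 − (-3.745) = -3.103; smaller M is more luminous → Star P.
L ratio = 10^(0.4 |ΔM|) = 10^1.241 = 17.42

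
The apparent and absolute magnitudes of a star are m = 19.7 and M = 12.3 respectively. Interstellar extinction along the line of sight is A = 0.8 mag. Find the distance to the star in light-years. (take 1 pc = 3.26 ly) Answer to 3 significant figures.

d ≈ 681 ly

m − M = 5 log₁₀(d/10 pc) + A  ⇒  19.7 − (12.3) − 0.8 = 5 log₁₀(d/10)
6.600 = 5 log₁₀(d/10)
log₁₀ d = (m − M − A)/5 + 1 = 2.3200
d = 10^2.3200 = 208.9 pc
= 681.1 ly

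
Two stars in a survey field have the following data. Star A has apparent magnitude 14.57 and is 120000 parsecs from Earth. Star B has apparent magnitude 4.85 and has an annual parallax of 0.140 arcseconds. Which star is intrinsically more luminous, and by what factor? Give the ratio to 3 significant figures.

Star A is more luminous, by a factor of 36500.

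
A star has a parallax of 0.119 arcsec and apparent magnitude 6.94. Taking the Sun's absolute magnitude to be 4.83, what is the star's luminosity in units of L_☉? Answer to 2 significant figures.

L/L_☉ ≈ 0.10

d = 1/p = 1/0.119″ = 8.403 pc
M = m − 5 log₁₀ d + 5 = 6.94 − 5·0.9245 + 5 = 7.318
M − M_☉ = 7.318 − 4.83 = 2.488
L/L_☉ = 10^(−0.4 × 2.488) = 0.1011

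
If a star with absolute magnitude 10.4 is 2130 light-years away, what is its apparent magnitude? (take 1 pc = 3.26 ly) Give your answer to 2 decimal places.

m ≈ 19.48

d = 2130 ly / 3.26 = 653.4 pc
m = M + 5 log₁₀ d − 5 = 10.4 + 5·2.8152 − 5 = 19.476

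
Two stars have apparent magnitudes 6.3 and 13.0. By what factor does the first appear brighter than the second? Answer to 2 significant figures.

Magnitude difference = -6.7
Flux ratio = 10^(−0.4 Δm) = 10^(−0.4 × -6.7) = 10^2.680 = 478.6

480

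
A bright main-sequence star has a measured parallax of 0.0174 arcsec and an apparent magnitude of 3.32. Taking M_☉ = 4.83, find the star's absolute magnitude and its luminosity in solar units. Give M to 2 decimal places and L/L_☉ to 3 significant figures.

M ≈ -0.48; L/L_☉ ≈ 133

d = 1/p = 1/0.0174″ = 57.47 pc
M = m − 5 log₁₀ d + 5 = 3.32 − 5·1.7595 + 5 = -0.477
M − M_☉ = -0.477 − 4.83 = -5.307
L/L_☉ = 10^(−0.4 × -5.307) = 132.7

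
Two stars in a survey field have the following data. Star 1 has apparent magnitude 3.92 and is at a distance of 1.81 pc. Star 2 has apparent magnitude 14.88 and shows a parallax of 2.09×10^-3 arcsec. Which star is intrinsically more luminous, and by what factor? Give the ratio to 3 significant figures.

Star 2 is more luminous, by a factor of 2.89.

Star 1: M = m − 5 log₁₀ d + 5 = 3.92 − 5·0.2577 + 5 = 7.632
Star 2: d = 1/p = 1/2.09×10^-3″ = 478.5 pc
Star 2: M = m − 5 log₁₀ d + 5 = 14.88 − 5·2.6799 + 5 = 6.481
ΔM = M_1 − M_2 = 7.632 − (6.481) = 1.151; smaller M is more luminous → Star 2.
L ratio = 10^(0.4 |ΔM|) = 10^0.460 = 2.886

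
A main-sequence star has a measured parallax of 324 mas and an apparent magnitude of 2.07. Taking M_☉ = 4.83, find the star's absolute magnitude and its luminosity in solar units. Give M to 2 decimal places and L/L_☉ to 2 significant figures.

d = 1/p = 1000/324 mas = 3.086 pc
M = m − 5 log₁₀ d + 5 = 2.07 − 5·0.4895 + 5 = 4.623
M − M_☉ = 4.623 − 4.83 = -0.207
L/L_☉ = 10^(−0.4 × -0.207) = 1.210

M ≈ 4.62; L/L_☉ ≈ 1.2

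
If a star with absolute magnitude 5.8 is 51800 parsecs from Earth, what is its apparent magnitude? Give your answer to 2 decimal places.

m ≈ 24.37

m = M + 5 log₁₀ d − 5 = 5.8 + 5·4.7143 − 5 = 24.372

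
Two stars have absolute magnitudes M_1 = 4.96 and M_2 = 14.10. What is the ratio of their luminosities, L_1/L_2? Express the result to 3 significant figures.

L_1/L_2 ≈ 4530

ΔM = M_1 − M_2 = -9.14
L_1/L_2 = 10^(−0.4 ΔM) = 10^3.656 = 4529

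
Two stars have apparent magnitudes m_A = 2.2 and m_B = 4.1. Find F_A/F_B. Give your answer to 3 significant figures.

Magnitude difference = -1.9
Flux ratio = 10^(−0.4 Δm) = 10^(−0.4 × -1.9) = 10^0.760 = 5.754

F_A/F_B ≈ 5.75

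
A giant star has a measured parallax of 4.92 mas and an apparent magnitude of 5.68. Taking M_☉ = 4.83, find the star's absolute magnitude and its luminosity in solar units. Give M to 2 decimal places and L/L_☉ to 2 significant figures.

d = 1/p = 1000/4.92 mas = 203.3 pc
M = m − 5 log₁₀ d + 5 = 5.68 − 5·2.3080 + 5 = -0.860
M − M_☉ = -0.860 − 4.83 = -5.690
L/L_☉ = 10^(−0.4 × -5.690) = 188.8

M ≈ -0.86; L/L_☉ ≈ 190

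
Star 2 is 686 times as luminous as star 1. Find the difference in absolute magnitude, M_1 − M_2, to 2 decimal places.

M_1 − M_2 ≈ 7.09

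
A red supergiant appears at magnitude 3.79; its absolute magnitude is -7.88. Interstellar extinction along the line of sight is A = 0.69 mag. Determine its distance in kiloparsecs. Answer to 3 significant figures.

m − M = 5 log₁₀(d/10 pc) + A  ⇒  3.79 − (-7.88) − 0.69 = 5 log₁₀(d/10)
10.980 = 5 log₁₀(d/10)
log₁₀ d = (m − M − A)/5 + 1 = 3.1960
d = 10^3.1960 = 1570 pc
= 1.570 kpc

d ≈ 1.57 kpc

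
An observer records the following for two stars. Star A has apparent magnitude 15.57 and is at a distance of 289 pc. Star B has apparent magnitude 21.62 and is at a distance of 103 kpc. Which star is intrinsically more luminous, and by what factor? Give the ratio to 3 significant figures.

Star A: M = m − 5 log₁₀ d + 5 = 15.57 − 5·2.4609 + 5 = 8.266
Star B: d = 103 kpc = 103000 pc
Star B: M = m − 5 log₁₀ d + 5 = 21.62 − 5·5.0128 + 5 = 1.556
ΔM = M_A − M_B = 8.266 − (1.556) = 6.710; smaller M is more luminous → Star B.
L ratio = 10^(0.4 |ΔM|) = 10^2.684 = 482.9

Star B is more luminous, by a factor of 483.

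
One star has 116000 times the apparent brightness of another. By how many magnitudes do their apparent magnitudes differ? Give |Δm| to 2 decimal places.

|Δm| ≈ 12.66

Pogson: Δm = −2.5 log₁₀(ratio) = −2.5 log₁₀(116000) = −2.5 × 5.0645 = -12.661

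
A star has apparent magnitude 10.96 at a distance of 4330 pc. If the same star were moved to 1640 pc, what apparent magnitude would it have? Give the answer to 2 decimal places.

m ≈ 8.85

Flux ∝ 1/d², so Δm = 5 log₁₀(d₂/d₁) = 5 log₁₀(1640/4330) = -2.108
m₂ = m₁ + Δm = 10.96 + (-2.108) = 8.852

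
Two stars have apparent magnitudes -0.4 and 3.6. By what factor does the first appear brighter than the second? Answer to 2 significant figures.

40

Δm = -0.4 − (3.6) = -4.0
Flux ratio = 10^(−0.4 Δm) = 10^(−0.4 × -4.0) = 10^1.600 = 39.81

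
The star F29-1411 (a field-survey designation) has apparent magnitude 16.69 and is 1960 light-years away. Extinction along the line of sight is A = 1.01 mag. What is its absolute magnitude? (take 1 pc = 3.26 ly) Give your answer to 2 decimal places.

d = 1960 ly / 3.26 = 601.2 pc
5 log₁₀(d/10 pc) = 5 log₁₀(601.2) − 5 = 8.895
M = m − 5 log₁₀(d/10) − A = 16.69 − 8.895 − 1.01 = 6.785

M ≈ 6.78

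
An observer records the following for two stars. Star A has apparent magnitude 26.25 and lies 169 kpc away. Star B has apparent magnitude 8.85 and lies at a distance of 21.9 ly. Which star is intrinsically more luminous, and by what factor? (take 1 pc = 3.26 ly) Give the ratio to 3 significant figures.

Star A is more luminous, by a factor of 69.4.

Star A: d = 169 kpc = 169000 pc
Star A: M = m − 5 log₁₀ d + 5 = 26.25 − 5·5.2279 + 5 = 5.111
Star B: d = 21.9 ly / 3.26 = 6.718 pc
Star B: M = m − 5 log₁₀ d + 5 = 8.85 − 5·0.8272 + 5 = 9.714
ΔM = M_A − M_B = 5.111 − (9.714) = -4.603; smaller M is more luminous → Star A.
L ratio = 10^(0.4 |ΔM|) = 10^1.841 = 69.39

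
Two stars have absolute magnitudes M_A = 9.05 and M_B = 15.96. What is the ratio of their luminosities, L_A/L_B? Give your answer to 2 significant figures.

ΔM = M_A − M_B = -6.91
L_A/L_B = 10^(−0.4 ΔM) = 10^2.764 = 580.8

L_A/L_B ≈ 580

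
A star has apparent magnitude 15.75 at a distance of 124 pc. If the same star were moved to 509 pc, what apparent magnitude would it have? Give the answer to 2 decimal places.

m ≈ 18.82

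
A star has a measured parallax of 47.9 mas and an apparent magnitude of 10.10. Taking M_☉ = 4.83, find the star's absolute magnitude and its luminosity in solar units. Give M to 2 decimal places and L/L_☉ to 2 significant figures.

M ≈ 8.50; L/L_☉ ≈ 0.034

d = 1/p = 1000/47.9 mas = 20.88 pc
M = m − 5 log₁₀ d + 5 = 10.10 − 5·1.3197 + 5 = 8.502
M − M_☉ = 8.502 − 4.83 = 3.672
L/L_☉ = 10^(−0.4 × 3.672) = 0.03399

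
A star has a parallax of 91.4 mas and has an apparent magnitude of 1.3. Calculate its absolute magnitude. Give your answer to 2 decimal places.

M ≈ 1.10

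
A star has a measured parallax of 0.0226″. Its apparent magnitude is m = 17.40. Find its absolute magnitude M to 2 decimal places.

d = 1/p = 1/0.0226″ = 44.25 pc
5 log₁₀(d/10 pc) = 5 log₁₀(44.25) − 5 = 3.229
M = m − 5 log₁₀(d/10) = 17.40 − 3.229 = 14.171

M ≈ 14.17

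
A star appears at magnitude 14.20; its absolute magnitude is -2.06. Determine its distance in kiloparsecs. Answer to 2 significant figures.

μ = m − M = 16.260
m − M = 5 log₁₀ d − 5
log₁₀ d = (m − M)/5 + 1 = 4.2520
d = 10^4.2520 = 17860 pc
= 17.86 kpc

d ≈ 18 kpc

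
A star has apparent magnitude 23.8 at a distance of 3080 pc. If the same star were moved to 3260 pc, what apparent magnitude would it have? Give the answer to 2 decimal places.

m ≈ 23.92

Flux ∝ 1/d², so Δm = 5 log₁₀(d₂/d₁) = 5 log₁₀(3260/3080) = 0.123
m₂ = m₁ + Δm = 23.8 + (0.123) = 23.923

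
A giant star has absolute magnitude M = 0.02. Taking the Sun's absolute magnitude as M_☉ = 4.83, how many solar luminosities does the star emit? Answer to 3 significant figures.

M − M_☉ = 0.02 − 4.83 = -4.810
L/L_☉ = 10^(−0.4 (M − M_☉)) = 10^1.924 = 83.95

L/L_☉ ≈ 83.9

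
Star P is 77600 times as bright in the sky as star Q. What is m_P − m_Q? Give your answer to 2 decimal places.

m_P − m_Q ≈ -12.22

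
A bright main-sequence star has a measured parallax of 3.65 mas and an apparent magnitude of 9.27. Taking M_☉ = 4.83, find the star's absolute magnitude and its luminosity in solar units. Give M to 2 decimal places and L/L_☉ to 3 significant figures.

M ≈ 2.08; L/L_☉ ≈ 12.6

d = 1/p = 1000/3.65 mas = 274.0 pc
M = m − 5 log₁₀ d + 5 = 9.27 − 5·2.4377 + 5 = 2.081
M − M_☉ = 2.081 − 4.83 = -2.749
L/L_☉ = 10^(−0.4 × -2.749) = 12.57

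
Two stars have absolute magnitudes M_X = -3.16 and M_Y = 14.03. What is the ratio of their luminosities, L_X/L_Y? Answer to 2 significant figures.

ΔM = M_X − M_Y = -17.19
L_X/L_Y = 10^(−0.4 ΔM) = 10^6.876 = 7.516×10^6

L_X/L_Y ≈ 7.5×10^6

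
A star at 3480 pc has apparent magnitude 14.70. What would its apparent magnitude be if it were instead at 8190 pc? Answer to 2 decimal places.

m ≈ 16.56

Flux ∝ 1/d², so Δm = 5 log₁₀(d₂/d₁) = 5 log₁₀(8190/3480) = 1.859
m₂ = m₁ + Δm = 14.70 + (1.859) = 16.559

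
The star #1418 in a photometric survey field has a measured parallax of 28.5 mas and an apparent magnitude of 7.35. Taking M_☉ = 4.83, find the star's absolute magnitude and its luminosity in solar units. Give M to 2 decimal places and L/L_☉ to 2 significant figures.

d = 1/p = 1000/28.5 mas = 35.09 pc
M = m − 5 log₁₀ d + 5 = 7.35 − 5·1.5452 + 5 = 4.624
M − M_☉ = 4.624 − 4.83 = -0.206
L/L_☉ = 10^(−0.4 × -0.206) = 1.209

M ≈ 4.62; L/L_☉ ≈ 1.2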